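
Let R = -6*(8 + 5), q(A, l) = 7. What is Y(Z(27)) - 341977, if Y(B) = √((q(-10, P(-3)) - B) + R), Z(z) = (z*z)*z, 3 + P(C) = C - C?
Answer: -341977 + I*√19754 ≈ -3.4198e+5 + 140.55*I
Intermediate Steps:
P(C) = -3 (P(C) = -3 + (C - C) = -3 + 0 = -3)
R = -78 (R = -6*13 = -78)
Z(z) = z³ (Z(z) = z²*z = z³)
Y(B) = √(-71 - B) (Y(B) = √((7 - B) - 78) = √(-71 - B))
Y(Z(27)) - 341977 = √(-71 - 1*27³) - 341977 = √(-71 - 1*19683) - 341977 = √(-71 - 19683) - 341977 = √(-19754) - 341977 = I*√19754 - 341977 = -341977 + I*√19754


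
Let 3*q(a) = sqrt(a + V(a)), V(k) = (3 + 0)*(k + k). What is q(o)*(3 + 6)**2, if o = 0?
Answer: 0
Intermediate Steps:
V(k) = 6*k (V(k) = 3*(2*k) = 6*k)
q(a) = sqrt(7)*sqrt(a)/3 (q(a) = sqrt(a + 6*a)/3 = sqrt(7*a)/3 = (sqrt(7)*sqrt(a))/3 = sqrt(7)*sqrt(a)/3)
q(o)*(3 + 6)**2 = (sqrt(7)*sqrt(0)/3)*(3 + 6)**2 = ((1/3)*sqrt(7)*0)*9**2 = 0*81 = 0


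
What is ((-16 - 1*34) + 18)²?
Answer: 1024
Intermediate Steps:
((-16 - 1*34) + 18)² = ((-16 - 34) + 18)² = (-50 + 18)² = (-32)² = 1024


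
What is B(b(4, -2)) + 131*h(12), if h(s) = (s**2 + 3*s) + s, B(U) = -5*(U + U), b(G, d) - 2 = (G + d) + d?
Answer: 25132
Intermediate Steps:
b(G, d) = 2 + G + 2*d (b(G, d) = 2 + ((G + d) + d) = 2 + (G + 2*d) = 2 + G + 2*d)
B(U) = -10*U
h(s) = s**2 + 4*s
B(b(4, -2)) + 131*h(12) = -10*(2 + 4 + 2*(-2)) + 131*(12*(4 + 12)) = -10*(2 + 4 - 4) + 131*(12*16) = -10*2 + 131*192 = -20 + 25152 = 25132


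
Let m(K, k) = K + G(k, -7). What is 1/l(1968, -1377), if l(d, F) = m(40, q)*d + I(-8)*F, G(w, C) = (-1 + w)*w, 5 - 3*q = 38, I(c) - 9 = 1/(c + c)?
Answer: 16/5219025 ≈ 3.0657e-6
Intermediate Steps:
I(c) = 9 + 1/(2*c) (I(c) = 9 + 1/(c + c) = 9 + 1/(2*c))
q = -11 (q = 5/3 - ⅓*38 = 5/3 - 38/3 = -11)
G(w, C) = w*(-1 + w)
m(K, k) = K + k*(-1 + k)
l(d, F) = 172*d + 143*F/16 (l(d, F) = (40 - 11*(-1 - 11))*d + (9 + (½)/(-8))*F = (40 - 11*(-12))*d + (9 + (½)*(-⅛))*F = (40 + 132)*d + (9 - 1/16)*F = 172*d + 143*F/16)
1/l(1968, -1377) = 1/(172*1968 + (143/16)*(-1377)) = 1/(338496 - 196911/16) = 1/(5219025/16) = 16/5219025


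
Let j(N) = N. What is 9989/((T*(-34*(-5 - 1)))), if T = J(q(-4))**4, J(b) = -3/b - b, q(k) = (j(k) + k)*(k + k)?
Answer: 41896902656/14397326359023651 ≈ 2.9100e-6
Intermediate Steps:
q(k) = 4*k**2 (q(k) = (k + k)*(k + k) = (2*k)*(2*k) = 4*k**2)
J(b) = -b - 3/b
T = 282300516843601/16777216 (T = (-4*(-4)**2 - 3/(4*(-4)**2))**4 = (-4*16 - 3/(4*16))**4 = (-1*64 - 3/64)**4 = (-64 - 3*1/64)**4 = (-64 - 3/64)**4 = (-4099/64)**4 = 282300516843601/16777216 ≈ 1.6826e+7)
9989/((T*(-34*(-5 - 1)))) = 9989/((282300516843601*(-34*(-5 - 1))/16777216)) = 9989/((282300516843601*(-34*(-6))/16777216)) = 9989/(((282300516843601/16777216)*204)) = 9989/(14397326359023651/4194304) = 9989*(4194304/14397326359023651) = 41896902656/14397326359023651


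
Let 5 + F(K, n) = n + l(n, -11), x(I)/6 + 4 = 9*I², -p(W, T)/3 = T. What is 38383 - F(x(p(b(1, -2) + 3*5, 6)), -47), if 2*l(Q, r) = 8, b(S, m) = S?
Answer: 38431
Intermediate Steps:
p(W, T) = -3*T
x(I) = -24 + 54*I² (x(I) = -24 + 6*(9*I²) = -24 + 54*I²)
l(Q, r) = 4 (l(Q, r) = (½)*8 = 4)
F(K, n) = -1 + n (F(K, n) = -5 + (n + 4) = -5 + (4 + n) = -1 + n)
38383 - F(x(p(b(1, -2) + 3*5, 6)), -47) = 38383 - (-1 - 47) = 38383 - 1*(-48) = 38383 + 48 = 38431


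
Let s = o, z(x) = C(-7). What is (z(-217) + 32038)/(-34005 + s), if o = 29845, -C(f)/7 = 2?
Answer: -4003/520 ≈ -7.6981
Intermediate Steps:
C(f) = -14 (C(f) = -7*2 = -14)
z(x) = -14
s = 29845
(z(-217) + 32038)/(-34005 + s) = (-14 + 32038)/(-34005 + 29845) = 32024/(-4160) = 32024*(-1/4160) = -4003/520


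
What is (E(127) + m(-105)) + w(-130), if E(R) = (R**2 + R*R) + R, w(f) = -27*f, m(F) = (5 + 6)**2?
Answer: 36016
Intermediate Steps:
m(F) = 121 (m(F) = 11**2 = 121)
E(R) = R + 2*R**2 (E(R) = (R**2 + R**2) + R = 2*R**2 + R = R + 2*R**2)
(E(127) + m(-105)) + w(-130) = (127*(1 + 2*127) + 121) - 27*(-130) = (127*(1 + 254) + 121) + 3510 = (127*255 + 121) + 3510 = (32385 + 121) + 3510 = 32506 + 3510 = 36016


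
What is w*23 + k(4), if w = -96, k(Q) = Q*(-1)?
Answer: -2212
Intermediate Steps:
k(Q) = -Q
w*23 + k(4) = -96*23 - 1*4 = -2208 - 4 = -2212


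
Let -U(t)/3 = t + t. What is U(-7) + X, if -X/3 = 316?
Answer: -906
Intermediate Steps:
X = -948 (X = -3*316 = -948)
U(t) = -6*t (U(t) = -3*(t + t) = -6*t)
U(-7) + X = -6*(-7) - 948 = 42 - 948 = -906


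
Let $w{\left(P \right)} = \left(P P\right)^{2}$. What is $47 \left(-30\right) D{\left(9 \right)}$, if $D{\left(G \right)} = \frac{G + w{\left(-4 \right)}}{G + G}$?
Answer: $- \frac{62275}{3} \approx -20758.0$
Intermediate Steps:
$w{\left(P \right)} = P^{4}$ ($w{\left(P \right)} = \left(P^{2}\right)^{2} = P^{4}$)
$D{\left(G \right)} = \frac{256 + G}{2 G}$ ($D{\left(G \right)} = \frac{G + \left(-4\right)^{4}}{G + G} = \frac{G + 256}{2 G} = \left(256 + G\right) \frac{1}{2 G} = \frac{256 + G}{2 G}$)
$47 \left(-30\right) D{\left(9 \right)} = 47 \left(-30\right) \frac{256 + 9}{2 \cdot 9} = - 1410 \cdot \frac{1}{2} \cdot \frac{1}{9} \cdot 265 = \left(-1410\right) \frac{265}{18} = - \frac{62275}{3}$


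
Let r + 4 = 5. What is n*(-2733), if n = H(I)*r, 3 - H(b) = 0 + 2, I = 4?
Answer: -2733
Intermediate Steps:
H(b) = 1 (H(b) = 3 - (0 + 2) = 3 - 1*2 = 3 - 2 = 1)
r = 1 (r = -4 + 5 = 1)
n = 1 (n = 1*1 = 1)
n*(-2733) = 1*(-2733) = -2733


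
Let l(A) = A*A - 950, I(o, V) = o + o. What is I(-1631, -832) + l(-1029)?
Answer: 1054629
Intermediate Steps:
I(o, V) = 2*o
l(A) = -950 + A**2 (l(A) = A**2 - 950 = -950 + A**2)
I(-1631, -832) + l(-1029) = 2*(-1631) + (-950 + (-1029)**2) = -3262 + (-950 + 1058841) = -3262 + 1057891 = 1054629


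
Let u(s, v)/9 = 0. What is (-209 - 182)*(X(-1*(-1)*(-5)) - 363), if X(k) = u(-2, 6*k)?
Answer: 141933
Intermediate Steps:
u(s, v) = 0 (u(s, v) = 9*0 = 0)
X(k) = 0
(-209 - 182)*(X(-1*(-1)*(-5)) - 363) = (-209 - 182)*(0 - 363) = -391*(-363) = 141933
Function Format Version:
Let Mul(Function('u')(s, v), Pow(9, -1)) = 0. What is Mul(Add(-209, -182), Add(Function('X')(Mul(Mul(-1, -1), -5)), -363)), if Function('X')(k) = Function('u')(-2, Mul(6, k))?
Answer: 141933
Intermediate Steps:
Function('u')(s, v) = 0 (Function('u')(s, v) = Mul(9, 0) = 0)
Function('X')(k) = 0
Mul(Add(-209, -182), Add(Function('X')(Mul(Mul(-1, -1), -5)), -363)) = Mul(Add(-209, -182), Add(0, -363)) = Mul(-391, -363) = 141933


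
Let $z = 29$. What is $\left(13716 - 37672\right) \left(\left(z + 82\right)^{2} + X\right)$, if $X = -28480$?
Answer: $387105004$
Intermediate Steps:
$\left(13716 - 37672\right) \left(\left(z + 82\right)^{2} + X\right) = \left(13716 - 37672\right) \left(\left(29 + 82\right)^{2} - 28480\right) = - 23956 \left(111^{2} - 28480\right) = - 23956 \left(12321 - 28480\right) = \left(-23956\right) \left(-16159\right) = 387105004$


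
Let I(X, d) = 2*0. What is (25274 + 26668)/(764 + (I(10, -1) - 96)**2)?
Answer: 25971/4990 ≈ 5.2046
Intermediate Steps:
I(X, d) = 0
(25274 + 26668)/(764 + (I(10, -1) - 96)**2) = (25274 + 26668)/(764 + (0 - 96)**2) = 51942/(764 + (-96)**2) = 51942/(764 + 9216) = 51942/9980 = 51942*(1/9980) = 25971/4990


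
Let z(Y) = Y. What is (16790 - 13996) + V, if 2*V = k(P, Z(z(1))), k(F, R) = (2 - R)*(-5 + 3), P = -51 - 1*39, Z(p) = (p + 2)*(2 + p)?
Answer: 2801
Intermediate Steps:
Z(p) = (2 + p)**2 (Z(p) = (2 + p)*(2 + p) = (2 + p)**2)
P = -90 (P = -51 - 39 = -90)
k(F, R) = -4 + 2*R (k(F, R) = (2 - R)*(-2) = -4 + 2*R)
V = 7 (V = (-4 + 2*(2 + 1)**2)/2 = (-4 + 2*3**2)/2 = (-4 + 2*9)/2 = (-4 + 18)/2 = (1/2)*14 = 7)
(16790 - 13996) + V = (16790 - 13996) + 7 = 2794 + 7 = 2801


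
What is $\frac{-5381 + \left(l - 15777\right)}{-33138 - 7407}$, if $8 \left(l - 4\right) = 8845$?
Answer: $\frac{160387}{324360} \approx 0.49447$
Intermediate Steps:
$l = \frac{8877}{8}$ ($l = 4 + \frac{1}{8} \cdot 8845 = 4 + \frac{8845}{8} = \frac{8877}{8} \approx 1109.6$)
$\frac{-5381 + \left(l - 15777\right)}{-33138 - 7407} = \frac{-5381 + \left(\frac{8877}{8} - 15777\right)}{-33138 - 7407} = \frac{-5381 + \left(\frac{8877}{8} - 15777\right)}{-40545} = \left(-5381 - \frac{117339}{8}\right) \left(- \frac{1}{40545}\right) = \left(- \frac{160387}{8}\right) \left(- \frac{1}{40545}\right) = \frac{160387}{324360}$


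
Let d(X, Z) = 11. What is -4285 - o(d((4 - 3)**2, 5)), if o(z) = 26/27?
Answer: -115721/27 ≈ -4286.0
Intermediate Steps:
o(z) = 26/27 (o(z) = 26*(1/27) = 26/27)
-4285 - o(d((4 - 3)**2, 5)) = -4285 - 1*26/27 = -4285 - 26/27 = -115721/27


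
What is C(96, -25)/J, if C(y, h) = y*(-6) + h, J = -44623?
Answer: 601/44623 ≈ 0.013468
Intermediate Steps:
C(y, h) = h - 6*y (C(y, h) = -6*y + h = h - 6*y)
C(96, -25)/J = (-25 - 6*96)/(-44623) = (-25 - 576)*(-1/44623) = -601*(-1/44623) = 601/44623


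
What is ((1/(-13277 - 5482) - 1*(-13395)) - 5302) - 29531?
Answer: -402155443/18759 ≈ -21438.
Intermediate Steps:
((1/(-13277 - 5482) - 1*(-13395)) - 5302) - 29531 = ((1/(-18759) + 13395) - 5302) - 29531 = ((-1/18759 + 13395) - 5302) - 29531 = (251276804/18759 - 5302) - 29531 = 151816586/18759 - 29531 = -402155443/18759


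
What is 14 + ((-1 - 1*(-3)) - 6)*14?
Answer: -42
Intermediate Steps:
14 + ((-1 - 1*(-3)) - 6)*14 = 14 + ((-1 + 3) - 6)*14 = 14 + (2 - 6)*14 = 14 - 4*14 = 14 - 56 = -42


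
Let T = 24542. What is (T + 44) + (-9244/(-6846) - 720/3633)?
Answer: 14559995140/592179 ≈ 24587.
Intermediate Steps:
(T + 44) + (-9244/(-6846) - 720/3633) = (24542 + 44) + (-9244/(-6846) - 720/3633) = 24586 + (-9244*(-1/6846) - 720*1/3633) = 24586 + (4622/3423 - 240/1211) = 24586 + 682246/592179 = 14559995140/592179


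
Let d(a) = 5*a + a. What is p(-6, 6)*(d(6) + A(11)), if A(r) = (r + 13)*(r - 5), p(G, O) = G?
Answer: -1080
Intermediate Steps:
A(r) = (-5 + r)*(13 + r) (A(r) = (13 + r)*(-5 + r) = (-5 + r)*(13 + r))
d(a) = 6*a
p(-6, 6)*(d(6) + A(11)) = -6*(6*6 + (-65 + 11**2 + 8*11)) = -6*(36 + (-65 + 121 + 88)) = -6*(36 + 144) = -6*180 = -1080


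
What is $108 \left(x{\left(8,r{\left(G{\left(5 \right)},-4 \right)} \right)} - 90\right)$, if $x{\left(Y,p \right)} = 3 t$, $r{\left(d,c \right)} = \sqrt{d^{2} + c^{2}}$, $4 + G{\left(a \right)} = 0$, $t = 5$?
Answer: $-8100$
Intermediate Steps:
$G{\left(a \right)} = -4$ ($G{\left(a \right)} = -4 + 0 = -4$)
$r{\left(d,c \right)} = \sqrt{c^{2} + d^{2}}$
$x{\left(Y,p \right)} = 15$ ($x{\left(Y,p \right)} = 3 \cdot 5 = 15$)
$108 \left(x{\left(8,r{\left(G{\left(5 \right)},-4 \right)} \right)} - 90\right) = 108 \left(15 - 90\right) = 108 \left(-75\right) = -8100$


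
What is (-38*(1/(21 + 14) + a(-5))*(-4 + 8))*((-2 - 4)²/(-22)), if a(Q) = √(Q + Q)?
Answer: 2736/385 + 2736*I*√10/11 ≈ 7.1065 + 786.54*I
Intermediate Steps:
a(Q) = √2*√Q (a(Q) = √(2*Q) = √2*√Q)
(-38*(1/(21 + 14) + a(-5))*(-4 + 8))*((-2 - 4)²/(-22)) = (-38*(1/(21 + 14) + √2*√(-5))*(-4 + 8))*((-2 - 4)²/(-22)) = (-38*(1/35 + √2*(I*√5))*4)*((-6)²*(-1/22)) = (-38*(1/35 + I*√10)*4)*(36*(-1/22)) = -38*(4/35 + 4*I*√10)*(-18/11) = (-152/35 - 152*I*√10)*(-18/11) = 2736/385 + 2736*I*√10/11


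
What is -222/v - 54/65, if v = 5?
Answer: -588/13 ≈ -45.231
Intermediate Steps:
-222/v - 54/65 = -222/5 - 54/65 = -588/13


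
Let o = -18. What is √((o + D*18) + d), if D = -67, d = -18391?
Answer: I*√19615 ≈ 140.05*I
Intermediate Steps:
√((o + D*18) + d) = √((-18 - 67*18) - 18391) = √((-18 - 1206) - 18391) = √(-1224 - 18391) = √(-19615) = I*√19615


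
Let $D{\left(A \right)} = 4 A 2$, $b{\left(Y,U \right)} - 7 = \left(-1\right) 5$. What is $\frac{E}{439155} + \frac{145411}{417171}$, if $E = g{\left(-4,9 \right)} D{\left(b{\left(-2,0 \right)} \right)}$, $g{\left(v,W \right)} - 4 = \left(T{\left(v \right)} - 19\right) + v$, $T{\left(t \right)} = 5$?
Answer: $\frac{21254840467}{61067576835} \approx 0.34805$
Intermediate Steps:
$b{\left(Y,U \right)} = 2$ ($b{\left(Y,U \right)} = 7 - 5 = 2$)
$g{\left(v,W \right)} = -10 + v$ ($g{\left(v,W \right)} = 4 + \left(\left(5 - 19\right) + v\right) = 4 + \left(-14 + v\right) = -10 + v$)
$D{\left(A \right)} = 8 A$
$E = -224$ ($E = \left(-10 - 4\right) 8 \cdot 2 = \left(-14\right) 16 = -224$)
$\frac{E}{439155} + \frac{145411}{417171} = - \frac{224}{439155} + \frac{145411}{417171} = \frac{21254840467}{61067576835}$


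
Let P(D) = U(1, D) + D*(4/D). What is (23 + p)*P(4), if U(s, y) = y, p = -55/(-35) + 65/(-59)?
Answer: 77544/413 ≈ 187.76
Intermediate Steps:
p = 194/413 (p = -55*(-1/35) + 65*(-1/59) = 11/7 - 65/59 = 194/413 ≈ 0.46973)
P(D) = 4 + D (P(D) = D + D*(4/D) = D + 4 = 4 + D)
(23 + p)*P(4) = (23 + 194/413)*(4 + 4) = (9693/413)*8 = 77544/413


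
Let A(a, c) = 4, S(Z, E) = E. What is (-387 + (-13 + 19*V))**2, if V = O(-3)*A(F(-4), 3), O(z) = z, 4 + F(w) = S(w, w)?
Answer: 394384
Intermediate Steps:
F(w) = -4 + w
V = -12 (V = -3*4 = -12)
(-387 + (-13 + 19*V))**2 = (-387 + (-13 + 19*(-12)))**2 = (-387 + (-13 - 228))**2 = (-387 - 241)**2 = (-628)**2 = 394384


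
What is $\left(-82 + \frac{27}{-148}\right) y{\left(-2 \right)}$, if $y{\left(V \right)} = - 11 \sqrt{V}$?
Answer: $\frac{133793 i \sqrt{2}}{148} \approx 1278.5 i$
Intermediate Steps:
$\left(-82 + \frac{27}{-148}\right) y{\left(-2 \right)} = \left(-82 + \frac{27}{-148}\right) \left(- 11 \sqrt{-2}\right) = \left(-82 + 27 \left(- \frac{1}{148}\right)\right) \left(- 11 i \sqrt{2}\right) = \left(-82 - \frac{27}{148}\right) \left(- 11 i \sqrt{2}\right) = - \frac{12163 \left(- 11 i \sqrt{2}\right)}{148} = \frac{133793 i \sqrt{2}}{148}$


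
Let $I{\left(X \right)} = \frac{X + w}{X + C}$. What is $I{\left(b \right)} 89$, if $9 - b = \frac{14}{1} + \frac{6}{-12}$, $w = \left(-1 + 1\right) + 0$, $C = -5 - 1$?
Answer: $\frac{267}{7} \approx 38.143$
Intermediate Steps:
$C = -6$
$w = 0$ ($w = 0 + 0 = 0$)
$b = - \frac{9}{2}$ ($b = 9 - \left(\frac{14}{1} + \frac{6}{-12}\right) = 9 - \left(14 \cdot 1 + 6 \left(- \frac{1}{12}\right)\right) = 9 - \left(14 - \frac{1}{2}\right) = 9 - \frac{27}{2} = - \frac{9}{2} \approx -4.5$)
$I{\left(X \right)} = \frac{X}{-6 + X}$ ($I{\left(X \right)} = \frac{X + 0}{X - 6} = \frac{X}{-6 + X}$)
$I{\left(b \right)} 89 = - \frac{9}{2 \left(-6 - \frac{9}{2}\right)} 89 = - \frac{9}{2 \left(- \frac{21}{2}\right)} 89 = \left(- \frac{9}{2}\right) \left(- \frac{2}{21}\right) 89 = \frac{3}{7} \cdot 89 = \frac{267}{7}$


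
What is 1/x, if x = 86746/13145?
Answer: 1195/7886 ≈ 0.15153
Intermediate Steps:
x = 7886/1195 (x = 86746*(1/13145) = 7886/1195 ≈ 6.5992)
1/x = 1/(7886/1195) = 1195/7886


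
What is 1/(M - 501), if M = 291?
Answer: -1/210 ≈ -0.0047619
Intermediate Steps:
1/(M - 501) = 1/(291 - 501) = 1/(-210) = -1/210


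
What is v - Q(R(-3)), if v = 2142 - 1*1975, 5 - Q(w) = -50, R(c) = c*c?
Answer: 112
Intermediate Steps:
R(c) = c**2
Q(w) = 55 (Q(w) = 5 - 1*(-50) = 5 + 50 = 55)
v = 167 (v = 2142 - 1975 = 167)
v - Q(R(-3)) = 167 - 1*55 = 167 - 55 = 112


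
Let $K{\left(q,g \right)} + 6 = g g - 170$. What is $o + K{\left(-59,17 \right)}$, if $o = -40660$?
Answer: $-40547$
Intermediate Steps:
$K{\left(q,g \right)} = -176 + g^{2}$ ($K{\left(q,g \right)} = -6 + \left(g g - 170\right) = -6 + \left(g^{2} - 170\right) = -6 + \left(-170 + g^{2}\right) = -176 + g^{2}$)
$o + K{\left(-59,17 \right)} = -40660 - \left(176 - 17^{2}\right) = -40660 + \left(-176 + 289\right) = -40660 + 113 = -40547$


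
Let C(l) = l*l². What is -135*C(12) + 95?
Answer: -233185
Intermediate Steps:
C(l) = l³
-135*C(12) + 95 = -135*12³ + 95 = -135*1728 + 95 = -233280 + 95 = -233185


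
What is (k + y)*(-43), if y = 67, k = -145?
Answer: 3354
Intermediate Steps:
(k + y)*(-43) = (-145 + 67)*(-43) = -78*(-43) = 3354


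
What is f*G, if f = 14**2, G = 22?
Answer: 4312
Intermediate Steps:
f = 196
f*G = 196*22 = 4312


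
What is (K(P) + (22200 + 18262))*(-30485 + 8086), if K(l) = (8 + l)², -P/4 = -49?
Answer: -1838465122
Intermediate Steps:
P = 196 (P = -4*(-49) = 196)
(K(P) + (22200 + 18262))*(-30485 + 8086) = ((8 + 196)² + (22200 + 18262))*(-30485 + 8086) = (204² + 40462)*(-22399) = (41616 + 40462)*(-22399) = 82078*(-22399) = -1838465122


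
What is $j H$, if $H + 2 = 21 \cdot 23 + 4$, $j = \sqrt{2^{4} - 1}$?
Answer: $485 \sqrt{15} \approx 1878.4$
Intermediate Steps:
$j = \sqrt{15}$ ($j = \sqrt{16 - 1} = \sqrt{15} \approx 3.873$)
$H = 485$ ($H = -2 + \left(21 \cdot 23 + 4\right) = -2 + \left(483 + 4\right) = -2 + 487 = 485$)
$j H = \sqrt{15} \cdot 485 = 485 \sqrt{15}$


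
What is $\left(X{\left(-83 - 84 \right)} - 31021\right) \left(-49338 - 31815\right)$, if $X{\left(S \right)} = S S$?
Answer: $254171196$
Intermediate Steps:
$X{\left(S \right)} = S^{2}$
$\left(X{\left(-83 - 84 \right)} - 31021\right) \left(-49338 - 31815\right) = \left(\left(-83 - 84\right)^{2} - 31021\right) \left(-49338 - 31815\right) = \left(\left(-83 - 84\right)^{2} - 31021\right) \left(-81153\right) = \left(\left(-167\right)^{2} - 31021\right) \left(-81153\right) = \left(27889 - 31021\right) \left(-81153\right) = \left(-3132\right) \left(-81153\right) = 254171196$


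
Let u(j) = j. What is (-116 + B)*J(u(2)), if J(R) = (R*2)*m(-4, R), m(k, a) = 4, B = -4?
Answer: -1920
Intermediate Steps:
J(R) = 8*R (J(R) = (R*2)*4 = (2*R)*4 = 8*R)
(-116 + B)*J(u(2)) = (-116 - 4)*(8*2) = -120*16 = -1920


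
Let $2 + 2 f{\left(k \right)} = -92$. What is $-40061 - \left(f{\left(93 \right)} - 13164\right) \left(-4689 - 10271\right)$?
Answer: $-197676621$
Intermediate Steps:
$f{\left(k \right)} = -47$ ($f{\left(k \right)} = -1 + \frac{1}{2} \left(-92\right) = -1 - 46 = -47$)
$-40061 - \left(f{\left(93 \right)} - 13164\right) \left(-4689 - 10271\right) = -40061 - \left(-47 - 13164\right) \left(-4689 - 10271\right) = -40061 - \left(-13211\right) \left(-14960\right) = -40061 - 197636560 = -197676621$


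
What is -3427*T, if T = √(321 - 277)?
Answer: -6854*√11 ≈ -22732.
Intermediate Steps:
T = 2*√11 (T = √44 = 2*√11 ≈ 6.6332)
-3427*T = -6854*√11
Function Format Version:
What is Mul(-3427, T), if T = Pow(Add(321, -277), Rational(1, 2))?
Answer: Mul(-6854, Pow(11, Rational(1, 2))) ≈ -22732.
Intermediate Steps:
T = Mul(2, Pow(11, Rational(1, 2))) (T = Pow(44, Rational(1, 2)) = Mul(2, Pow(11, Rational(1, 2))) ≈ 6.6332)
Mul(-3427, T) = Mul(-3427, Mul(2, Pow(11, Rational(1, 2)))) = Mul(-6854, Pow(11, Rational(1, 2)))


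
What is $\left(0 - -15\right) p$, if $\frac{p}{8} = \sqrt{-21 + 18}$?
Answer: $120 i \sqrt{3} \approx 207.85 i$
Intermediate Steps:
$p = 8 i \sqrt{3}$ ($p = 8 \sqrt{-21 + 18} = 8 \sqrt{-3} = 8 i \sqrt{3} \approx 13.856 i$)
$\left(0 - -15\right) p = \left(0 - -15\right) 8 i \sqrt{3} = \left(0 + 15\right) 8 i \sqrt{3} = 15 \cdot 8 i \sqrt{3} = 120 i \sqrt{3}$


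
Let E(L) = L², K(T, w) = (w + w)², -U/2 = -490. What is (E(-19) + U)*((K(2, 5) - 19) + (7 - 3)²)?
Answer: 130077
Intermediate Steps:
U = 980 (U = -2*(-490) = 980)
K(T, w) = 4*w² (K(T, w) = (2*w)² = 4*w²)
(E(-19) + U)*((K(2, 5) - 19) + (7 - 3)²) = ((-19)² + 980)*((4*5² - 19) + (7 - 3)²) = (361 + 980)*((4*25 - 19) + 4²) = 1341*((100 - 19) + 16) = 1341*(81 + 16) = 1341*97 = 130077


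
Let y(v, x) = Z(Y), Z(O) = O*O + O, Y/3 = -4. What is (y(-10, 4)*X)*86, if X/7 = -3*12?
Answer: -2860704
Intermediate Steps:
Y = -12 (Y = 3*(-4) = -12)
Z(O) = O + O**2 (Z(O) = O**2 + O = O + O**2)
X = -252 (X = 7*(-3*12) = 7*(-36) = -252)
y(v, x) = 132 (y(v, x) = -12*(1 - 12) = -12*(-11) = 132)
(y(-10, 4)*X)*86 = (132*(-252))*86 = -33264*86 = -2860704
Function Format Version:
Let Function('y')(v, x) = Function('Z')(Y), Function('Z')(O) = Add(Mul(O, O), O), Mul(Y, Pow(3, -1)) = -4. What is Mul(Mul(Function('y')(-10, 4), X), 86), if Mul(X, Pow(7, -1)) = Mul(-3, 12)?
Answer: -2860704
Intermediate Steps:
Y = -12 (Y = Mul(3, -4) = -12)
Function('Z')(O) = Add(O, Pow(O, 2)) (Function('Z')(O) = Add(Pow(O, 2), O) = Add(O, Pow(O, 2)))
X = -252 (X = Mul(7, Mul(-3, 12)) = Mul(7, -36) = -252)
Function('y')(v, x) = 132 (Function('y')(v, x) = Mul(-12, Add(1, -12)) = Mul(-12, -11) = 132)
Mul(Mul(Function('y')(-10, 4), X), 86) = Mul(Mul(132, -252), 86) = Mul(-33264, 86) = -2860704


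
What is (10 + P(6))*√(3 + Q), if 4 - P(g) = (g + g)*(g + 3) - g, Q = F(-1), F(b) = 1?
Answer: -176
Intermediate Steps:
Q = 1
P(g) = 4 + g - 2*g*(3 + g) (P(g) = 4 - ((g + g)*(g + 3) - g) = 4 - ((2*g)*(3 + g) - g) = 4 - (2*g*(3 + g) - g) = 4 - (-g + 2*g*(3 + g)) = 4 + (g - 2*g*(3 + g)) = 4 + g - 2*g*(3 + g))
(10 + P(6))*√(3 + Q) = (10 + (4 - 5*6 - 2*6²))*√(3 + 1) = (10 + (4 - 30 - 2*36))*√4 = (10 + (4 - 30 - 72))*2 = (10 - 98)*2 = -88*2 = -176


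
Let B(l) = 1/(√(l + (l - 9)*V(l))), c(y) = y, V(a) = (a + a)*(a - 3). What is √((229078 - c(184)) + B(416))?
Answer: √(69950785019164848864 + 8740758*√8740758)/17481516 ≈ 478.43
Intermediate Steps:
V(a) = 2*a*(-3 + a) (V(a) = (2*a)*(-3 + a) = 2*a*(-3 + a))
B(l) = (l + 2*l*(-9 + l)*(-3 + l))^(-½) (B(l) = 1/(√(l + (l - 9)*(2*l*(-3 + l)))) = 1/(√(l + (-9 + l)*(2*l*(-3 + l)))) = 1/(√(l + 2*l*(-9 + l)*(-3 + l))) = (l + 2*l*(-9 + l)*(-3 + l))^(-½))
√((229078 - c(184)) + B(416)) = √((229078 - 1*184) + (416*(55 - 24*416 + 2*416²))^(-½)) = √((229078 - 184) + (416*(55 - 9984 + 2*173056))^(-½)) = √(228894 + (416*(55 - 9984 + 346112))^(-½)) = √(228894 + (416*336183)^(-½)) = √(228894 + 139852128^(-½)) = √(228894 + √8740758/34963032)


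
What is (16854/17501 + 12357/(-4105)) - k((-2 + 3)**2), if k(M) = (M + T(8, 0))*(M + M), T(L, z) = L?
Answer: -1440223077/71841605 ≈ -20.047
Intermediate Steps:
k(M) = 2*M*(8 + M) (k(M) = (M + 8)*(M + M) = (8 + M)*(2*M) = 2*M*(8 + M))
(16854/17501 + 12357/(-4105)) - k((-2 + 3)**2) = (16854/17501 + 12357/(-4105)) - 2*(-2 + 3)**2*(8 + (-2 + 3)**2) = (16854*(1/17501) + 12357*(-1/4105)) - 2*1**2*(8 + 1**2) = (16854/17501 - 12357/4105) - 2*(8 + 1) = -147074187/71841605 - 2*9 = -147074187/71841605 - 1*18 = -147074187/71841605 - 18 = -1440223077/71841605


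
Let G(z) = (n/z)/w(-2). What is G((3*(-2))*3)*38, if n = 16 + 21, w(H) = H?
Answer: 703/18 ≈ 39.056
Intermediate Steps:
n = 37
G(z) = -37/(2*z) (G(z) = (37/z)/(-2) = (37/z)*(-1/2) = -37/(2*z))
G((3*(-2))*3)*38 = -37/(2*((3*(-2))*3))*38 = -37/(2*((-6*3)))*38 = -37/2/(-18)*38 = -37/2*(-1/18)*38 = (37/36)*38 = 703/18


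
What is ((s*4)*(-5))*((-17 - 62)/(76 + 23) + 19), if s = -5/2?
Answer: 90100/99 ≈ 910.10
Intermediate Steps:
s = -5/2 (s = -5*1/2 = -5/2 ≈ -2.5000)
((s*4)*(-5))*((-17 - 62)/(76 + 23) + 19) = (-5/2*4*(-5))*((-17 - 62)/(76 + 23) + 19) = (-10*(-5))*(-79/99 + 19) = 50*(-79*1/99 + 19) = 50*(-79/99 + 19) = 50*(1802/99) = 90100/99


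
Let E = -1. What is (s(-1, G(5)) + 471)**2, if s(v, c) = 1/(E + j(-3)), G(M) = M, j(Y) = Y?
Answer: 3545689/16 ≈ 2.2161e+5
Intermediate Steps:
s(v, c) = -1/4 (s(v, c) = 1/(-1 - 3) = 1/(-4) = -1/4)
(s(-1, G(5)) + 471)**2 = (-1/4 + 471)**2 = (1883/4)**2 = 3545689/16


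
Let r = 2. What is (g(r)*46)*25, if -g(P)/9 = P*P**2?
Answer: -82800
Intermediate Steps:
g(P) = -9*P**3 (g(P) = -9*P*P**2 = -9*P**3)
(g(r)*46)*25 = (-9*2**3*46)*25 = (-9*8*46)*25 = -72*46*25 = -3312*25 = -82800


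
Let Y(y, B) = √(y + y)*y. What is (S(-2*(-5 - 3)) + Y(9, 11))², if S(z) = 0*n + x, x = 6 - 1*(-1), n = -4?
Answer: 1507 + 378*√2 ≈ 2041.6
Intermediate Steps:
x = 7 (x = 6 + 1 = 7)
S(z) = 7 (S(z) = 0*(-4) + 7 = 0 + 7 = 7)
Y(y, B) = √2*y^(3/2) (Y(y, B) = √(2*y)*y = (√2*√y)*y = √2*y^(3/2))
(S(-2*(-5 - 3)) + Y(9, 11))² = (7 + √2*9^(3/2))² = (7 + √2*27)² = (7 + 27*√2)²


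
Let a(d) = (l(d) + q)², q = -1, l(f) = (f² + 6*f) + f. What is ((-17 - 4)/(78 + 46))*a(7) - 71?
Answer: -206393/124 ≈ -1664.5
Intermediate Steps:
l(f) = f² + 7*f
a(d) = (-1 + d*(7 + d))² (a(d) = (d*(7 + d) - 1)² = (-1 + d*(7 + d))²)
((-17 - 4)/(78 + 46))*a(7) - 71 = ((-17 - 4)/(78 + 46))*(-1 + 7*(7 + 7))² - 71 = (-21/124)*(-1 + 7*14)² - 71 = (-21*1/124)*(-1 + 98)² - 71 = -21/124*97² - 71 = -21/124*9409 - 71 = -197589/124 - 71 = -206393/124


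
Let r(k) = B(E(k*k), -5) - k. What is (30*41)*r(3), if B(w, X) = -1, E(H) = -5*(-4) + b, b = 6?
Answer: -4920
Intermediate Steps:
E(H) = 26 (E(H) = -5*(-4) + 6 = 20 + 6 = 26)
r(k) = -1 - k
(30*41)*r(3) = (30*41)*(-1 - 1*3) = 1230*(-1 - 3) = 1230*(-4) = -4920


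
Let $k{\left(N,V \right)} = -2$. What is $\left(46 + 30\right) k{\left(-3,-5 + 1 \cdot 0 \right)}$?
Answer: $-152$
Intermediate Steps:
$\left(46 + 30\right) k{\left(-3,-5 + 1 \cdot 0 \right)} = \left(46 + 30\right) \left(-2\right) = 76 \left(-2\right) = -152$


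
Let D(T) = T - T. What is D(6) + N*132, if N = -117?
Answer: -15444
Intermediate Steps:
D(T) = 0
D(6) + N*132 = 0 - 117*132 = 0 - 15444 = -15444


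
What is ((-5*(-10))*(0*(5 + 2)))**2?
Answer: 0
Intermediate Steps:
((-5*(-10))*(0*(5 + 2)))**2 = (50*(0*7))**2 = (50*0)**2 = 0**2 = 0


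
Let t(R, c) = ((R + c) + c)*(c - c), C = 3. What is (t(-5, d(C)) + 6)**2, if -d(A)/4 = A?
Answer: 36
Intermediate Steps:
d(A) = -4*A
t(R, c) = 0 (t(R, c) = (R + 2*c)*0 = 0)
(t(-5, d(C)) + 6)**2 = (0 + 6)**2 = 6**2 = 36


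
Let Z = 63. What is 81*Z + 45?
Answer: 5148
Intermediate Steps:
81*Z + 45 = 81*63 + 45 = 5103 + 45 = 5148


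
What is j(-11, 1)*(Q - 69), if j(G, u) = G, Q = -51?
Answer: 1320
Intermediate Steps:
j(-11, 1)*(Q - 69) = -11*(-51 - 69) = -11*(-120) = 1320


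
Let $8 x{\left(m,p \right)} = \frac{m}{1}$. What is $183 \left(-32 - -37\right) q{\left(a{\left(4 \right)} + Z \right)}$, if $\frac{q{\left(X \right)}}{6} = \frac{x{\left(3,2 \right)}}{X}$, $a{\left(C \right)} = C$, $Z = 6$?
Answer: $\frac{1647}{8} \approx 205.88$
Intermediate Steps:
$x{\left(m,p \right)} = \frac{m}{8}$ ($x{\left(m,p \right)} = \frac{m 1^{-1}}{8} = \frac{m 1}{8} = \frac{m}{8}$)
$q{\left(X \right)} = \frac{9}{4 X}$ ($q{\left(X \right)} = 6 \frac{\frac{1}{8} \cdot 3}{X} = 6 \frac{3}{8 X} = \frac{9}{4 X}$)
$183 \left(-32 - -37\right) q{\left(a{\left(4 \right)} + Z \right)} = 183 \left(-32 - -37\right) \frac{9}{4 \left(4 + 6\right)} = 183 \left(-32 + 37\right) \frac{9}{4 \cdot 10} = 183 \cdot 5 \cdot \frac{9}{4} \cdot \frac{1}{10} = 915 \cdot \frac{9}{40} = \frac{1647}{8}$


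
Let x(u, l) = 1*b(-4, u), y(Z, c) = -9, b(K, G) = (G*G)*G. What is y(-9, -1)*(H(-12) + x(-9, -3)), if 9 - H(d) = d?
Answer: 6372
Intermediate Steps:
H(d) = 9 - d
b(K, G) = G**3 (b(K, G) = G**2*G = G**3)
x(u, l) = u**3 (x(u, l) = 1*u**3 = u**3)
y(-9, -1)*(H(-12) + x(-9, -3)) = -9*((9 - 1*(-12)) + (-9)**3) = -9*((9 + 12) - 729) = -9*(21 - 729) = -9*(-708) = 6372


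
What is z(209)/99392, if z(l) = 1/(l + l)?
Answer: 1/41545856 ≈ 2.4070e-8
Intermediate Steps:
z(l) = 1/(2*l)
z(209)/99392 = ((1/2)/209)/99392 = ((1/2)*(1/209))*(1/99392) = (1/418)*(1/99392) = 1/41545856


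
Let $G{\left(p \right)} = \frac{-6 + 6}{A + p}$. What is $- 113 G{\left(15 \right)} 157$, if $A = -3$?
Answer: $0$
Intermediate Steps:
$G{\left(p \right)} = 0$ ($G{\left(p \right)} = \frac{-6 + 6}{-3 + p} = \frac{0}{-3 + p} = 0$)
$- 113 G{\left(15 \right)} 157 = \left(-113\right) 0 \cdot 157 = 0 \cdot 157 = 0$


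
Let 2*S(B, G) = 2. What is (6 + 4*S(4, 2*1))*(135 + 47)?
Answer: 1820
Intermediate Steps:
S(B, G) = 1 (S(B, G) = (½)*2 = 1)
(6 + 4*S(4, 2*1))*(135 + 47) = (6 + 4*1)*(135 + 47) = (6 + 4)*182 = 10*182 = 1820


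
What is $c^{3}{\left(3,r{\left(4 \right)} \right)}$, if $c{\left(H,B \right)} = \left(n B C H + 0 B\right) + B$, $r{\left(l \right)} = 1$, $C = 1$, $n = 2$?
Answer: $343$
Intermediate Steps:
$c{\left(H,B \right)} = B + 2 B H$ ($c{\left(H,B \right)} = \left(2 B 1 H + 0 B\right) + B = \left(2 B H + 0\right) + B = 2 B H + B = B + 2 B H$)
$c^{3}{\left(3,r{\left(4 \right)} \right)} = \left(1 \left(1 + 2 \cdot 3\right)\right)^{3} = \left(1 \left(1 + 6\right)\right)^{3} = \left(1 \cdot 7\right)^{3} = 7^{3} = 343$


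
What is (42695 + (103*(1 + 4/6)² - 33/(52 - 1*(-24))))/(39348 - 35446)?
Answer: 29398783/2668968 ≈ 11.015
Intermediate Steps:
(42695 + (103*(1 + 4/6)² - 33/(52 - 1*(-24))))/(39348 - 35446) = (42695 + (103*(1 + 4*(⅙))² - 33/(52 + 24)))/3902 = (42695 + (103*(1 + ⅔)² - 33/76))*(1/3902) = (42695 + (103*(5/3)² - 33*1/76))*(1/3902) = (42695 + (103*(25/9) - 33/76))*(1/3902) = (42695 + (2575/9 - 33/76))*(1/3902) = (42695 + 195403/684)*(1/3902) = (29398783/684)*(1/3902) = 29398783/2668968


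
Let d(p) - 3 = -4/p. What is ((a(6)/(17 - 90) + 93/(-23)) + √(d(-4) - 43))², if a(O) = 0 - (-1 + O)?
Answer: (6674 - 1679*I*√39)²/2819041 ≈ -23.199 - 49.648*I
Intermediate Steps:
d(p) = 3 - 4/p
a(O) = 1 - O (a(O) = 0 + (1 - O) = 1 - O)
((a(6)/(17 - 90) + 93/(-23)) + √(d(-4) - 43))² = (((1 - 1*6)/(17 - 90) + 93/(-23)) + √((3 - 4/(-4)) - 43))² = (((1 - 6)/(-73) + 93*(-1/23)) + √((3 - 4*(-¼)) - 43))² = ((-5*(-1/73) - 93/23) + √((3 + 1) - 43))² = ((5/73 - 93/23) + √(4 - 43))² = (-6674/1679 + √(-39))² = (-6674/1679 + I*√39)²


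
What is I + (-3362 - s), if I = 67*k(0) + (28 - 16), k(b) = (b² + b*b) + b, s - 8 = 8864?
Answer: -12222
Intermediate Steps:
s = 8872 (s = 8 + 8864 = 8872)
k(b) = b + 2*b² (k(b) = (b² + b²) + b = 2*b² + b = b + 2*b²)
I = 12 (I = 67*(0*(1 + 2*0)) + (28 - 16) = 67*(0*(1 + 0)) + 12 = 67*(0*1) + 12 = 67*0 + 12 = 0 + 12 = 12)
I + (-3362 - s) = 12 + (-3362 - 1*8872) = 12 + (-3362 - 8872) = 12 - 12234 = -12222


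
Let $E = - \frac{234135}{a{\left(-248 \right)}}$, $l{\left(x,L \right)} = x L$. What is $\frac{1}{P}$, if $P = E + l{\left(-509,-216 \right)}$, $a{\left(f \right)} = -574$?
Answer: $\frac{574}{63341991} \approx 9.0619 \cdot 10^{-6}$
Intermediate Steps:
$l{\left(x,L \right)} = L x$
$E = \frac{234135}{574}$ ($E = - \frac{234135}{-574} = \left(-234135\right) \left(- \frac{1}{574}\right) = \frac{234135}{574} \approx 407.9$)
$P = \frac{63341991}{574}$ ($P = \frac{234135}{574} - -109944 = \frac{234135}{574} + 109944 = \frac{63341991}{574} \approx 1.1035 \cdot 10^{5}$)
$\frac{1}{P} = \frac{1}{\frac{63341991}{574}} = \frac{574}{63341991}$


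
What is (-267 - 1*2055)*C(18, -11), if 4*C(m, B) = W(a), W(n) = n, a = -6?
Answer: 3483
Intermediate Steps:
C(m, B) = -3/2 (C(m, B) = (¼)*(-6) = -3/2)
(-267 - 1*2055)*C(18, -11) = (-267 - 1*2055)*(-3/2) = (-267 - 2055)*(-3/2) = -2322*(-3/2) = 3483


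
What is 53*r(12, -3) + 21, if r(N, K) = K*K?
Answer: 498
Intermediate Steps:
r(N, K) = K²
53*r(12, -3) + 21 = 53*(-3)² + 21 = 53*9 + 21 = 477 + 21 = 498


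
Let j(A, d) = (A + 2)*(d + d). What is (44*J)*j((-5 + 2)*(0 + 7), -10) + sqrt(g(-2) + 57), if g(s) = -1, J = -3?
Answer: -50160 + 2*sqrt(14) ≈ -50153.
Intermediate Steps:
j(A, d) = 2*d*(2 + A) (j(A, d) = (2 + A)*(2*d) = 2*d*(2 + A))
(44*J)*j((-5 + 2)*(0 + 7), -10) + sqrt(g(-2) + 57) = (44*(-3))*(2*(-10)*(2 + (-5 + 2)*(0 + 7))) + sqrt(-1 + 57) = -264*(-10)*(2 - 3*7) + sqrt(56) = -264*(-10)*(2 - 21) + 2*sqrt(14) = -264*(-10)*(-19) + 2*sqrt(14) = -132*380 + 2*sqrt(14) = -50160 + 2*sqrt(14)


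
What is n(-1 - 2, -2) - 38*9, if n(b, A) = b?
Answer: -345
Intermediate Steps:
n(-1 - 2, -2) - 38*9 = (-1 - 2) - 38*9 = -3 - 342 = -345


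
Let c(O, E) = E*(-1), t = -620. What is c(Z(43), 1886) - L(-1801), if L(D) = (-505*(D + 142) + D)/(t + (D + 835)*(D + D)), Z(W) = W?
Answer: -3281032013/1739456 ≈ -1886.2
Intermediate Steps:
L(D) = (-71710 - 504*D)/(-620 + 2*D*(835 + D)) (L(D) = (-505*(D + 142) + D)/(-620 + (D + 835)*(D + D)) = (-505*(142 + D) + D)/(-620 + (835 + D)*(2*D)) = ((-71710 - 505*D) + D)/(-620 + 2*D*(835 + D)) = (-71710 - 504*D)/(-620 + 2*D*(835 + D)))
c(O, E) = -E
c(Z(43), 1886) - L(-1801) = -1*1886 - (-35855 - 252*(-1801))/(-310 + (-1801)² + 835*(-1801)) = -1886 - (-35855 + 453852)/(-310 + 3243601 - 1503835) = -1886 - 417997/1739456 = -3281032013/1739456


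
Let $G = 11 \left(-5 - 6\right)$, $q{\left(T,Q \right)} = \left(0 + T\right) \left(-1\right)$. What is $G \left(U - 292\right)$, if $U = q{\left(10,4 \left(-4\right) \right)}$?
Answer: $36542$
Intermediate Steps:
$q{\left(T,Q \right)} = - T$ ($q{\left(T,Q \right)} = T \left(-1\right) = - T$)
$U = -10$ ($U = \left(-1\right) 10 = -10$)
$G = -121$ ($G = 11 \left(-11\right) = -121$)
$G \left(U - 292\right) = - 121 \left(-10 - 292\right) = \left(-121\right) \left(-302\right) = 36542$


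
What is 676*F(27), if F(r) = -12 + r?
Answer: 10140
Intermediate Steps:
676*F(27) = 676*(-12 + 27) = 676*15 = 10140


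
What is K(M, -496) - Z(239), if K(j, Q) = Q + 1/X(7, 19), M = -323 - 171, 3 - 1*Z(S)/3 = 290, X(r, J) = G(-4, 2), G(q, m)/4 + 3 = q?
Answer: 10219/28 ≈ 364.96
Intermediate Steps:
G(q, m) = -12 + 4*q
X(r, J) = -28 (X(r, J) = -12 + 4*(-4) = -12 - 16 = -28)
Z(S) = -861 (Z(S) = 9 - 3*290 = 9 - 870 = -861)
M = -494
K(j, Q) = -1/28 + Q (K(j, Q) = Q + 1/(-28) = Q - 1/28 = -1/28 + Q)
K(M, -496) - Z(239) = (-1/28 - 496) - 1*(-861) = -13889/28 + 861 = 10219/28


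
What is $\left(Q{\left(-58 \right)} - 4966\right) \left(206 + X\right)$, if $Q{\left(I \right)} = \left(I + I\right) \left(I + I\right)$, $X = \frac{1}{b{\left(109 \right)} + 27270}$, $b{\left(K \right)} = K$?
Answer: $\frac{47884236750}{27379} \approx 1.7489 \cdot 10^{6}$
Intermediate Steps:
$X = \frac{1}{27379}$ ($X = \frac{1}{109 + 27270} = \frac{1}{27379} \approx 3.6524 \cdot 10^{-5}$)
$Q{\left(I \right)} = 4 I^{2}$ ($Q{\left(I \right)} = 2 I 2 I = 4 I^{2}$)
$\left(Q{\left(-58 \right)} - 4966\right) \left(206 + X\right) = \left(4 \left(-58\right)^{2} - 4966\right) \left(206 + \frac{1}{27379}\right) = \left(4 \cdot 3364 - 4966\right) \frac{5640075}{27379} = \left(13456 - 4966\right) \frac{5640075}{27379} = 8490 \cdot \frac{5640075}{27379} = \frac{47884236750}{27379}$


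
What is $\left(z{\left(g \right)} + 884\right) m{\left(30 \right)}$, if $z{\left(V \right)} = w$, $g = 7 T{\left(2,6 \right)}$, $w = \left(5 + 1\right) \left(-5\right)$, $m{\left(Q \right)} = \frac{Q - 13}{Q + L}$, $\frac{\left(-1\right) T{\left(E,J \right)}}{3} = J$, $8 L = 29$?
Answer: $\frac{116144}{269} \approx 431.76$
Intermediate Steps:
$L = \frac{29}{8}$ ($L = \frac{1}{8} \cdot 29 = \frac{29}{8} \approx 3.625$)
$T{\left(E,J \right)} = - 3 J$
$m{\left(Q \right)} = \frac{-13 + Q}{\frac{29}{8} + Q}$ ($m{\left(Q \right)} = \frac{Q - 13}{Q + \frac{29}{8}} = \frac{-13 + Q}{\frac{29}{8} + Q}$)
$w = -30$ ($w = 6 \left(-5\right) = -30$)
$g = -126$ ($g = 7 \left(\left(-3\right) 6\right) = 7 \left(-18\right) = -126$)
$z{\left(V \right)} = -30$
$\left(z{\left(g \right)} + 884\right) m{\left(30 \right)} = \left(-30 + 884\right) \frac{8 \left(-13 + 30\right)}{29 + 8 \cdot 30} = 854 \cdot 8 \frac{1}{29 + 240} \cdot 17 = 854 \cdot 8 \cdot \frac{1}{269} \cdot 17 = 854 \cdot \frac{136}{269} = \frac{116144}{269}$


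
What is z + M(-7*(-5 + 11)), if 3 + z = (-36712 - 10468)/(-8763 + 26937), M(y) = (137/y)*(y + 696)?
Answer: -136052128/63609 ≈ -2138.9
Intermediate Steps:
M(y) = 137*(696 + y)/y (M(y) = (137/y)*(696 + y) = 137*(696 + y)/y)
z = -50851/9087 (z = -3 + (-36712 - 10468)/(-8763 + 26937) = -3 - 47180/18174 = -3 - 47180*1/18174 = -3 - 23590/9087 = -50851/9087 ≈ -5.5960)
z + M(-7*(-5 + 11)) = -50851/9087 + (137 + 95352/((-7*(-5 + 11)))) = -50851/9087 + (137 + 95352/((-7*6))) = -50851/9087 + (137 + 95352/(-42)) = -50851/9087 + (137 + 95352*(-1/42)) = -50851/9087 + (137 - 15892/7) = -50851/9087 - 14933/7 = -136052128/63609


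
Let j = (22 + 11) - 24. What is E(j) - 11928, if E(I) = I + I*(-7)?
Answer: -11982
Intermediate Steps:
j = 9 (j = 33 - 24 = 9)
E(I) = -6*I (E(I) = I - 7*I = -6*I)
E(j) - 11928 = -6*9 - 11928 = -54 - 11928 = -11982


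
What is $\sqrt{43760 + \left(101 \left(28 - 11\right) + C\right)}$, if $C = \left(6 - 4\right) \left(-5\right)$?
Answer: $\sqrt{45467} \approx 213.23$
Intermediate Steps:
$C = -10$ ($C = 2 \left(-5\right) = -10$)
$\sqrt{43760 + \left(101 \left(28 - 11\right) + C\right)} = \sqrt{43760 - \left(10 - 101 \left(28 - 11\right)\right)} = \sqrt{43760 + \left(101 \cdot 17 - 10\right)} = \sqrt{43760 + \left(1717 - 10\right)} = \sqrt{43760 + 1707} = \sqrt{45467}$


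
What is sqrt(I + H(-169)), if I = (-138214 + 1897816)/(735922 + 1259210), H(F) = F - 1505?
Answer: I*sqrt(184998136200842)/332522 ≈ 40.904*I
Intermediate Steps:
H(F) = -1505 + F
I = 293267/332522 (I = 1759602/1995132 = 1759602*(1/1995132) = 293267/332522 ≈ 0.88195)
sqrt(I + H(-169)) = sqrt(293267/332522 + (-1505 - 169)) = sqrt(293267/332522 - 1674) = sqrt(-556348561/332522) = I*sqrt(184998136200842)/332522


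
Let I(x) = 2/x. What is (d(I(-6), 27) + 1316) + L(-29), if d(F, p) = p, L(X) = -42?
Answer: 1301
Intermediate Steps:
(d(I(-6), 27) + 1316) + L(-29) = (27 + 1316) - 42 = 1343 - 42 = 1301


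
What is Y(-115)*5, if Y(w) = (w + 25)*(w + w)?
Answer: 103500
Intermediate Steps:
Y(w) = 2*w*(25 + w) (Y(w) = (25 + w)*(2*w) = 2*w*(25 + w))
Y(-115)*5 = (2*(-115)*(25 - 115))*5 = (2*(-115)*(-90))*5 = 20700*5 = 103500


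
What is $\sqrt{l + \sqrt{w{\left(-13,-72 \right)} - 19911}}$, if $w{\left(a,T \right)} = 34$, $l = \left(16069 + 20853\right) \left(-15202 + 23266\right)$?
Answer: $\sqrt{297739008 + i \sqrt{19877}} \approx 17255.0 + 0.004 i$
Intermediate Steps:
$l = 297739008$ ($l = 36922 \cdot 8064 = 297739008$)
$\sqrt{l + \sqrt{w{\left(-13,-72 \right)} - 19911}} = \sqrt{297739008 + \sqrt{34 - 19911}} = \sqrt{297739008 + \sqrt{-19877}} = \sqrt{297739008 + i \sqrt{19877}}$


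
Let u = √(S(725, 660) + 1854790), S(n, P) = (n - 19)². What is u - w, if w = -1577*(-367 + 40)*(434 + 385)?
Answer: -422341101 + √2353226 ≈ -4.2234e+8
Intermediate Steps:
S(n, P) = (-19 + n)²
w = 422341101 (w = -(-515679)*819 = -1577*(-267813) = 422341101)
u = √2353226 (u = √((-19 + 725)² + 1854790) = √(706² + 1854790) = √(498436 + 1854790) = √2353226 ≈ 1534.0)
u - w = √2353226 - 1*422341101 = √2353226 - 422341101 = -422341101 + √2353226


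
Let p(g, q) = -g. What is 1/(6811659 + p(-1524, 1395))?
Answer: 1/6813183 ≈ 1.4677e-7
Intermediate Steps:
1/(6811659 + p(-1524, 1395)) = 1/(6811659 - 1*(-1524)) = 1/(6811659 + 1524) = 1/6813183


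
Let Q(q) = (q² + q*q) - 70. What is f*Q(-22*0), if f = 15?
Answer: -1050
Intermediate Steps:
Q(q) = -70 + 2*q² (Q(q) = (q² + q²) - 70 = 2*q² - 70 = -70 + 2*q²)
f*Q(-22*0) = 15*(-70 + 2*(-22*0)²) = 15*(-70 + 2*0²) = 15*(-70 + 2*0) = 15*(-70 + 0) = 15*(-70) = -1050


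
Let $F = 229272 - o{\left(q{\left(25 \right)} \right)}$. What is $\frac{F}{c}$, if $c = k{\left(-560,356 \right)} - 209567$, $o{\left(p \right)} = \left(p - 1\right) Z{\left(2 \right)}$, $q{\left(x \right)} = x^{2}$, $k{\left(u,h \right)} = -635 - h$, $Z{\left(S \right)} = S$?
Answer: $- \frac{38004}{35093} \approx -1.083$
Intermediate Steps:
$o{\left(p \right)} = -2 + 2 p$ ($o{\left(p \right)} = \left(p - 1\right) 2 = \left(-1 + p\right) 2 = -2 + 2 p$)
$F = 228024$ ($F = 229272 - \left(-2 + 2 \cdot 25^{2}\right) = 229272 - \left(-2 + 2 \cdot 625\right) = 229272 - \left(-2 + 1250\right) = 229272 - 1248 = 228024$)
$c = -210558$ ($c = \left(-635 - 356\right) - 209567 = -991 - 209567 = -210558$)
$\frac{F}{c} = \frac{228024}{-210558} = 228024 \left(- \frac{1}{210558}\right) = - \frac{38004}{35093}$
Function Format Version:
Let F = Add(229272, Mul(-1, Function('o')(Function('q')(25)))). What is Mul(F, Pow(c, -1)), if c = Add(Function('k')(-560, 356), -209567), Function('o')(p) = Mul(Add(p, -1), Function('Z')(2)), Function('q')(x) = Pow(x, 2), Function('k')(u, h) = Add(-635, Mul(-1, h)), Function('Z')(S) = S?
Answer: Rational(-38004, 35093) ≈ -1.0830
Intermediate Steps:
Function('o')(p) = Add(-2, Mul(2, p)) (Function('o')(p) = Mul(Add(p, -1), 2) = Mul(Add(-1, p), 2) = Add(-2, Mul(2, p)))
F = 228024 (F = Add(229272, Mul(-1, Add(-2, Mul(2, Pow(25, 2))))) = Add(229272, Mul(-1, Add(-2, Mul(2, 625)))) = Add(229272, Mul(-1, Add(-2, 1250))) = Add(229272, Mul(-1, 1248)) = Add(229272, -1248) = 228024)
c = -210558 (c = Add(Add(-635, Mul(-1, 356)), -209567) = Add(Add(-635, -356), -209567) = Add(-991, -209567) = -210558)
Mul(F, Pow(c, -1)) = Mul(228024, Pow(-210558, -1)) = Mul(228024, Rational(-1, 210558)) = Rational(-38004, 35093)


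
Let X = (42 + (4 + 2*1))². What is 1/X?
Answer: 1/2304 ≈ 0.00043403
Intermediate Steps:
X = 2304 (X = (42 + (4 + 2))² = (42 + 6)² = 48² = 2304)
1/X = 1/2304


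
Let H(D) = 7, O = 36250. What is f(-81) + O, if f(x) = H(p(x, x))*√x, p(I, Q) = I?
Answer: 36250 + 63*I ≈ 36250.0 + 63.0*I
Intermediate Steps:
f(x) = 7*√x
f(-81) + O = 7*√(-81) + 36250 = 7*(9*I) + 36250 = 63*I + 36250 = 36250 + 63*I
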